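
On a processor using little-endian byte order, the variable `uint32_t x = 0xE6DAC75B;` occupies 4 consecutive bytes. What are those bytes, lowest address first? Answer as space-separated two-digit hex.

5B C7 DA E6

Split into bytes (most-significant first): E6 DA C7 5B.
Little-endian stores the least-significant byte at the lowest address.
So at ascending addresses the bytes are 5B C7 DA E6.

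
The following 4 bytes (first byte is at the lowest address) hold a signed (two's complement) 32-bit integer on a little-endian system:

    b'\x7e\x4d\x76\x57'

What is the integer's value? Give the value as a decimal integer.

Little-endian stores the least-significant byte at the lowest address.
Reassemble most-significant byte first: 57 76 4D 7E → 0x57764D7E.
0x57764D7E = 1467370878.

1467370878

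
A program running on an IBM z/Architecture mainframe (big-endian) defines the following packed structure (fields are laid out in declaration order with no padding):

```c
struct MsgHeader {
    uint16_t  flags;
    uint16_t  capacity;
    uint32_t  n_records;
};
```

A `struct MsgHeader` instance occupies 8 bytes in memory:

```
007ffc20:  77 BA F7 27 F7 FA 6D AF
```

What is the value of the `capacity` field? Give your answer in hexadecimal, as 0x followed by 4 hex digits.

`capacity` follows `flags` (2 bytes), so it starts at byte offset 2 and occupies 2 bytes.
Bytes at offsets 2..3: F7 27.
Big-endian stores the most-significant byte at the lowest address.
The bytes are already most-significant first: 0xF727.

0xF727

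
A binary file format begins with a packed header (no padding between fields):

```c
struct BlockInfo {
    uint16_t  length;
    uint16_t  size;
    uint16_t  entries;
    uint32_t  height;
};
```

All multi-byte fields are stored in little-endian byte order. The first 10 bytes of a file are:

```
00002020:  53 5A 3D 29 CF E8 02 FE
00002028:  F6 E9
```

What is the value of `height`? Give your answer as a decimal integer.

`height` follows `length` (2 B), `size` (2 B), `entries` (2 B), so it starts at offset 2 + 2 + 2 = 6 and occupies 4 bytes.
Bytes at offsets 6..9: 02 FE F6 E9.
Little-endian stores the least-significant byte at the lowest address.
Reassemble most-significant byte first: E9 F6 FE 02 → 0xE9F6FE02.
0xE9F6FE02 = 3925278210.

3925278210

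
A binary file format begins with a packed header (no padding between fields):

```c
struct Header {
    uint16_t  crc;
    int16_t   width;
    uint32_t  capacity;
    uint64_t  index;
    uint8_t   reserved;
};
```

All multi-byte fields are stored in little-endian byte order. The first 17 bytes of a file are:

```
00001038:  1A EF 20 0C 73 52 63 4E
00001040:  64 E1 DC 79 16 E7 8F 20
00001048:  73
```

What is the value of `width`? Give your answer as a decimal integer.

3104

`width` follows `crc` (2 bytes), so it starts at byte offset 2 and occupies 2 bytes.
Bytes at offsets 2..3: 20 0C.
Little-endian stores the least-significant byte at the lowest address.
Reassemble most-significant byte first: 0C 20 → 0x0C20.
0x0C20 = 3104.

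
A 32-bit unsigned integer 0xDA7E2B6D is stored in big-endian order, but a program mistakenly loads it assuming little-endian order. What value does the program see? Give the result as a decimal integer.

Stored big-endian, the bytes at ascending addresses are DA 7E 2B 6D.
Read back as little-endian, the first byte is least significant, giving 0x6D2B7EDA.
0x6D2B7EDA = 1831567066.

1831567066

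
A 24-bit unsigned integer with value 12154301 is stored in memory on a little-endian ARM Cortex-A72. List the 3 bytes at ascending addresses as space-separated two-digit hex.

BD 75 B9

12154301 in hexadecimal, padded to 24 bits, is 0xB975BD.
Split into bytes (most-significant first): B9 75 BD.
Little-endian: lowest address holds the least-significant byte.
So at ascending addresses the bytes are BD 75 B9.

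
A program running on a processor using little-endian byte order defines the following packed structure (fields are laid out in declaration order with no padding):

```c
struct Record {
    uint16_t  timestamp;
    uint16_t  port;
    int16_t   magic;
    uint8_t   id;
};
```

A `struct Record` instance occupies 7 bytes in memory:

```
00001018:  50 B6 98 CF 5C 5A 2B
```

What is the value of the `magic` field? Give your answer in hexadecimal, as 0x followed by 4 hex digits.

`magic` follows `timestamp` (2 B), `port` (2 B), so it starts at offset 2 + 2 = 4 and occupies 2 bytes.
Bytes at offsets 4..5: 5C 5A.
Little-endian stores the least-significant byte at the lowest address.
Reassemble most-significant byte first: 5A 5C → 0x5A5C.

0x5A5C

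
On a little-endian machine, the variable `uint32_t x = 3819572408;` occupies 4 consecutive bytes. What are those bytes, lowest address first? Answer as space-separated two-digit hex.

3819572408 in hexadecimal, padded to 32 bits, is 0xE3AA0CB8.
Split into bytes (most-significant first): E3 AA 0C B8.
Little-endian: lowest address holds the least-significant byte.
So at ascending addresses the bytes are B8 0C AA E3.

B8 0C AA E3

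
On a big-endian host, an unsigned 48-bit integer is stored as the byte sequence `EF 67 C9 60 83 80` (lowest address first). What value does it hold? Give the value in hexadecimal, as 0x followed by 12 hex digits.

0xEF67C9608380

Big-endian stores the most-significant byte at the lowest address.
The bytes are already most-significant first: 0xEF67C9608380.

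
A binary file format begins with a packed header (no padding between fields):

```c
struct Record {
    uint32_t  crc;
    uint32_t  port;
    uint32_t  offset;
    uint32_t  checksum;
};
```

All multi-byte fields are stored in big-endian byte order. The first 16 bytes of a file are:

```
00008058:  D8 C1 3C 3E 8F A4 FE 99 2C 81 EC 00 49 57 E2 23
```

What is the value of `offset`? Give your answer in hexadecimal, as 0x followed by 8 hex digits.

0x2C81EC00

`offset` follows `crc` (4 B), `port` (4 B), so it starts at offset 4 + 4 = 8 and occupies 4 bytes.
Bytes at offsets 8..11: 2C 81 EC 00.
Big-endian: lowest address holds the most-significant byte.
The bytes are already most-significant first: 0x2C81EC00.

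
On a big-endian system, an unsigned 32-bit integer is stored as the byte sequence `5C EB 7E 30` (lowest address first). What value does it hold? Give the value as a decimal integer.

Big-endian stores the most-significant byte at the lowest address.
The bytes are already most-significant first: 0x5CEB7E30.
0x5CEB7E30 = 1558937136.

1558937136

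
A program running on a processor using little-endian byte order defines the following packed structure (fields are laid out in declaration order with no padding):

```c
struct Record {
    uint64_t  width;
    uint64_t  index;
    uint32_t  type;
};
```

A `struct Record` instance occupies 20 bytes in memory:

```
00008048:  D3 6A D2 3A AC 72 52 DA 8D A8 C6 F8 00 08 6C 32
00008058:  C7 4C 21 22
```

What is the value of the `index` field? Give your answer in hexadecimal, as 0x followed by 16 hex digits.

0x326C0800F8C6A88D

`index` follows `width` (8 bytes), so it starts at byte offset 8 and occupies 8 bytes.
Bytes at offsets 8..15: 8D A8 C6 F8 00 08 6C 32.
Little-endian stores the least-significant byte at the lowest address.
Reassemble most-significant byte first: 32 6C 08 00 F8 C6 A8 8D → 0x326C0800F8C6A88D.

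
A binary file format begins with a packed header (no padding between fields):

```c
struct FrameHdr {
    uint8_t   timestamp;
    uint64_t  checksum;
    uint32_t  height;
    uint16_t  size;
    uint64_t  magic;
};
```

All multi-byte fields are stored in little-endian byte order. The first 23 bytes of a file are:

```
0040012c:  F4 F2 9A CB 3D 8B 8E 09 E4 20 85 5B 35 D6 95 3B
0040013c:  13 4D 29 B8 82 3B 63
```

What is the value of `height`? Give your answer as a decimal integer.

`height` follows `timestamp` (1 B), `checksum` (8 B), so it starts at offset 1 + 8 = 9 and occupies 4 bytes.
Bytes at offsets 9..12: 20 85 5B 35.
In little-endian order the low byte comes first in memory.
Reassemble most-significant byte first: 35 5B 85 20 → 0x355B8520.
0x355B8520 = 895190304.

895190304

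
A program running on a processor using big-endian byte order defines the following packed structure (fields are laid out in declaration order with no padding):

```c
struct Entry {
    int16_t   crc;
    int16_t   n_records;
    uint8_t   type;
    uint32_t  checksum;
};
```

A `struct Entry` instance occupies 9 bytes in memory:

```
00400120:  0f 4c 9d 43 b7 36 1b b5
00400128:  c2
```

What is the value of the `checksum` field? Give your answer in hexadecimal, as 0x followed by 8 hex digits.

0x361BB5C2

`checksum` follows `crc` (2 B), `n_records` (2 B), `type` (1 B), so it starts at offset 2 + 2 + 1 = 5 and occupies 4 bytes.
Bytes at offsets 5..8: 36 1B B5 C2.
Big-endian: lowest address holds the most-significant byte.
The bytes are already most-significant first: 0x361BB5C2.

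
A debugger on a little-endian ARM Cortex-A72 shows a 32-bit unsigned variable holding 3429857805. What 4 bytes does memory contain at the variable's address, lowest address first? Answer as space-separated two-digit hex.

3429857805 in hexadecimal, padded to 32 bits, is 0xCC6F7A0D.
Split into bytes (most-significant first): CC 6F 7A 0D.
In little-endian order the low byte comes first in memory.
So at ascending addresses the bytes are 0D 7A 6F CC.

0D 7A 6F CC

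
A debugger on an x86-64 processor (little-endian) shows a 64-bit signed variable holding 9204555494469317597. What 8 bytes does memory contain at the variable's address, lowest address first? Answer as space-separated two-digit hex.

DD B3 36 53 74 26 BD 7F

9204555494469317597 in hexadecimal, padded to 64 bits, is 0x7FBD26745336B3DD.
Split into bytes (most-significant first): 7F BD 26 74 53 36 B3 DD.
In little-endian order the low byte comes first in memory.
So at ascending addresses the bytes are DD B3 36 53 74 26 BD 7F.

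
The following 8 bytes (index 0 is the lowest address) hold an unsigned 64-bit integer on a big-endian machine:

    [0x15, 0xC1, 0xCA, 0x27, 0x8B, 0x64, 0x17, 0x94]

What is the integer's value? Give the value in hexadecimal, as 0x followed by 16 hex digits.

Big-endian stores the most-significant byte at the lowest address.
The bytes are already most-significant first: 0x15C1CA278B641794.

0x15C1CA278B641794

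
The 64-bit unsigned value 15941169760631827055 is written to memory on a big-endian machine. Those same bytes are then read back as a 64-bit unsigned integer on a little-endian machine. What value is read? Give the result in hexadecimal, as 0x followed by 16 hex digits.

15941169760631827055 in 64-bit hexadecimal is 0xDD3A696FF6A8AA6F.
Stored big-endian, the bytes at ascending addresses are DD 3A 69 6F F6 A8 AA 6F.
Read back as little-endian, the first byte is least significant, giving 0x6FAAA8F66F693ADD.

0x6FAAA8F66F693ADD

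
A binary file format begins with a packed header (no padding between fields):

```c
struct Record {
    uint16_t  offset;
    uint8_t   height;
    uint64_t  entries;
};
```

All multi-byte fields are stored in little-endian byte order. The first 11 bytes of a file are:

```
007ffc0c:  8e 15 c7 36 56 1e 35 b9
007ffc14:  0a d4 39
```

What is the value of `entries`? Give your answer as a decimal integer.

`entries` follows `offset` (2 B), `height` (1 B), so it starts at offset 2 + 1 = 3 and occupies 8 bytes.
Bytes at offsets 3..10: 36 56 1E 35 B9 0A D4 39.
In little-endian order the low byte comes first in memory.
Reassemble most-significant byte first: 39 D4 0A B9 35 1E 56 36 → 0x39D40AB9351E5636.
0x39D40AB9351E5636 = 4166967345800959542.

4166967345800959542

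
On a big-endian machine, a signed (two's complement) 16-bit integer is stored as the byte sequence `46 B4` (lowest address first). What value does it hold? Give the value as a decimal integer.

18100

Big-endian: lowest address holds the most-significant byte.
The bytes are already most-significant first: 0x46B4.
0x46B4 = 18100.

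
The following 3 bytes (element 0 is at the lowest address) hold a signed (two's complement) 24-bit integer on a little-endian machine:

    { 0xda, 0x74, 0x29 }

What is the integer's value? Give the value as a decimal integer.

In little-endian order the low byte comes first in memory.
Reassemble most-significant byte first: 29 74 DA → 0x2974DA.
0x2974DA = 2716890.

2716890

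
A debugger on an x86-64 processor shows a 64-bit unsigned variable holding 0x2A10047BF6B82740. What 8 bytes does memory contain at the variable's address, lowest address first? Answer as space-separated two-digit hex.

Split into bytes (most-significant first): 2A 10 04 7B F6 B8 27 40.
Little-endian stores the least-significant byte at the lowest address.
So at ascending addresses the bytes are 40 27 B8 F6 7B 04 10 2A.

40 27 B8 F6 7B 04 10 2A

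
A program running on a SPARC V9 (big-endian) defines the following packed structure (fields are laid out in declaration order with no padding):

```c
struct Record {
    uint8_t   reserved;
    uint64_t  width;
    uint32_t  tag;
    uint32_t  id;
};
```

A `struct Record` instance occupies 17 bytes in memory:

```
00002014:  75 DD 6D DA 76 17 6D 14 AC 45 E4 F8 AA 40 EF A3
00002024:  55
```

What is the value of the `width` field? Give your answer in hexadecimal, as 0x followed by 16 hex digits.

`width` follows `reserved` (1 byte), so it starts at byte offset 1 and occupies 8 bytes.
Bytes at offsets 1..8: DD 6D DA 76 17 6D 14 AC.
Big-endian: lowest address holds the most-significant byte.
The bytes are already most-significant first: 0xDD6DDA76176D14AC.

0xDD6DDA76176D14AC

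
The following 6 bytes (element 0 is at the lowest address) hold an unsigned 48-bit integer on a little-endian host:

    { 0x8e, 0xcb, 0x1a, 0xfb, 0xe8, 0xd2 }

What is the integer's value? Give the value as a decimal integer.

Little-endian: lowest address holds the least-significant byte.
Reassemble most-significant byte first: D2 E8 FB 1A CB 8E → 0xD2E8FB1ACB8E.
0xD2E8FB1ACB8E = 231898087082894.

231898087082894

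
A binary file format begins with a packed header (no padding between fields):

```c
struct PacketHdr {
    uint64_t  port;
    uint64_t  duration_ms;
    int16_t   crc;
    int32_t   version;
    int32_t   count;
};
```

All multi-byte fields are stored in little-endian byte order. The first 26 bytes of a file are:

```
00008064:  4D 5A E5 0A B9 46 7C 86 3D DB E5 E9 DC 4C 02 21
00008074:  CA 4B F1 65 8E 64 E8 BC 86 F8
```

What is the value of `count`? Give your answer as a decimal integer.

`count` follows `port` (8 B), `duration_ms` (8 B), `crc` (2 B), `version` (4 B), so it starts at offset 8 + 8 + 2 + 4 = 22 and occupies 4 bytes.
Bytes at offsets 22..25: E8 BC 86 F8.
Little-endian: lowest address holds the least-significant byte.
Reassemble most-significant byte first: F8 86 BC E8 → 0xF886BCE8.
Top bit is set, so as a signed 32-bit value this is 0xF886BCE8 − 2^32 = -125387544.

-125387544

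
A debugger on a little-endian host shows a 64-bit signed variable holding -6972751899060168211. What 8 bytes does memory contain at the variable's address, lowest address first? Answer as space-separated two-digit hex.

Two's complement of -6972751899060168211 in 64 bits: 6972751899060168211 = 0x60C430E8B2696613; invert → 0x9F3BCF174D9699EC; add 1 → 0x9F3BCF174D9699ED.
Split into bytes (most-significant first): 9F 3B CF 17 4D 96 99 ED.
In little-endian order the low byte comes first in memory.
So at ascending addresses the bytes are ED 99 96 4D 17 CF 3B 9F.

ED 99 96 4D 17 CF 3B 9F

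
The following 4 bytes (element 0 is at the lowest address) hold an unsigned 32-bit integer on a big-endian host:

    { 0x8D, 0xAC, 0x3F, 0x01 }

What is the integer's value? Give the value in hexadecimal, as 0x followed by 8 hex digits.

0x8DAC3F01

In big-endian order the high byte comes first in memory.
The bytes are already most-significant first: 0x8DAC3F01.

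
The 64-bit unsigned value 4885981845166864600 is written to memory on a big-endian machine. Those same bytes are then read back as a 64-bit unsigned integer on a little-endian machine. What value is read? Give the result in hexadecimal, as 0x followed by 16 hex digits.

0xD8B82DE4997ECE43

4885981845166864600 in 64-bit hexadecimal is 0x43CE7E99E42DB8D8.
Stored big-endian, the bytes at ascending addresses are 43 CE 7E 99 E4 2D B8 D8.
Read back as little-endian, the first byte is least significant, giving 0xD8B82DE4997ECE43.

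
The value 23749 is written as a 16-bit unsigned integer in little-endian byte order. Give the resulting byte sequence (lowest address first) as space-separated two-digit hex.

C5 5C

23749 in hexadecimal, padded to 16 bits, is 0x5CC5.
Split into bytes (most-significant first): 5C C5.
In little-endian order the low byte comes first in memory.
So at ascending addresses the bytes are C5 5C.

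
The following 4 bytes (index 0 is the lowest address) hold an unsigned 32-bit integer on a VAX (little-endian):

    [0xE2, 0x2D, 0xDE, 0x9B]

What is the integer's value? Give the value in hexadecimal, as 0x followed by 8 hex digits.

In little-endian order the low byte comes first in memory.
Reassemble most-significant byte first: 9B DE 2D E2 → 0x9BDE2DE2.

0x9BDE2DE2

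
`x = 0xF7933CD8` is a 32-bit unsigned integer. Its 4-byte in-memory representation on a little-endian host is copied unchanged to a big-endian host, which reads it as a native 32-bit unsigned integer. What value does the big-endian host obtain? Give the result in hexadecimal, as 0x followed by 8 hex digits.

0xD83C93F7

Stored little-endian, the bytes at ascending addresses are D8 3C 93 F7.
Read back as big-endian, the last byte is least significant, giving 0xD83C93F7.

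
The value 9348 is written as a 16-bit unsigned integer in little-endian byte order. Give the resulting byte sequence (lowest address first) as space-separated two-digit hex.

9348 in hexadecimal, padded to 16 bits, is 0x2484.
Split into bytes (most-significant first): 24 84.
Little-endian: lowest address holds the least-significant byte.
So at ascending addresses the bytes are 84 24.

84 24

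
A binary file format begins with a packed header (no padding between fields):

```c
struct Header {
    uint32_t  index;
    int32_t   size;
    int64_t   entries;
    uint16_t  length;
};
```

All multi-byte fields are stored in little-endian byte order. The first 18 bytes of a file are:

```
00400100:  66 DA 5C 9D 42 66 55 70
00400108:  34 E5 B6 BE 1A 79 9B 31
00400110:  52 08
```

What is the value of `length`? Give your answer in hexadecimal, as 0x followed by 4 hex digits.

`length` follows `index` (4 B), `size` (4 B), `entries` (8 B), so it starts at offset 4 + 4 + 8 = 16 and occupies 2 bytes.
Bytes at offsets 16..17: 52 08.
In little-endian order the low byte comes first in memory.
Reassemble most-significant byte first: 08 52 → 0x0852.

0x0852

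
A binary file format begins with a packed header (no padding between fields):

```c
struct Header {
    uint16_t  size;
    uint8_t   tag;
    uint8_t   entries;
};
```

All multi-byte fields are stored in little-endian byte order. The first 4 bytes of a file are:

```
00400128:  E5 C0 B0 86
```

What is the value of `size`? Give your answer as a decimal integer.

49381

`size` is the first field, at byte offset 0, occupying 2 bytes.
Bytes at offsets 0..1: E5 C0.
Little-endian: lowest address holds the least-significant byte.
Reassemble most-significant byte first: C0 E5 → 0xC0E5.
0xC0E5 = 49381.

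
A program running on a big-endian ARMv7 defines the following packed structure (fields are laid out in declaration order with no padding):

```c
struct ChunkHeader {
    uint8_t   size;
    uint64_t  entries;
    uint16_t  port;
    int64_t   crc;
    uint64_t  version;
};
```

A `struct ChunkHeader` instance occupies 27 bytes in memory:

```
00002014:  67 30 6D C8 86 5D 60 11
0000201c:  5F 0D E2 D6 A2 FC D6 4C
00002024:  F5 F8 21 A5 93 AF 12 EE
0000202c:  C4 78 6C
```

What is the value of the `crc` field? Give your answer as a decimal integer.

-2980542006021457887

`crc` follows `size` (1 B), `entries` (8 B), `port` (2 B), so it starts at offset 1 + 8 + 2 = 11 and occupies 8 bytes.
Bytes at offsets 11..18: D6 A2 FC D6 4C F5 F8 21.
Big-endian stores the most-significant byte at the lowest address.
The bytes are already most-significant first: 0xD6A2FCD64CF5F821.
Top bit is set, so as a signed 64-bit value this is 0xD6A2FCD64CF5F821 − 2^64 = -2980542006021457887.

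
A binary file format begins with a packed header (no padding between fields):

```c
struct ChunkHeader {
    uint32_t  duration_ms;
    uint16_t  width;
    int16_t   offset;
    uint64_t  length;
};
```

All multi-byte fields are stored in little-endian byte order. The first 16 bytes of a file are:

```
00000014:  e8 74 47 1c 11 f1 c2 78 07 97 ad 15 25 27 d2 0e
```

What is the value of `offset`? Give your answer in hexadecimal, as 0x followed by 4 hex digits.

0x78C2

`offset` follows `duration_ms` (4 B), `width` (2 B), so it starts at offset 4 + 2 = 6 and occupies 2 bytes.
Bytes at offsets 6..7: C2 78.
Little-endian: lowest address holds the least-significant byte.
Reassemble most-significant byte first: 78 C2 → 0x78C2.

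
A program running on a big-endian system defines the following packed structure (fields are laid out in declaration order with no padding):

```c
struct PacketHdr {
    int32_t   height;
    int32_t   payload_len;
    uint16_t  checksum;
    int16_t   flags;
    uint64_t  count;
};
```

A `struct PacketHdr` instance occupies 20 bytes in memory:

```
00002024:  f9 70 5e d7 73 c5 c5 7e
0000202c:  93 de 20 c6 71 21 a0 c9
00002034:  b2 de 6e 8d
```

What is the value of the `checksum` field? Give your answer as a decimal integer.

`checksum` follows `height` (4 B), `payload_len` (4 B), so it starts at offset 4 + 4 = 8 and occupies 2 bytes.
Bytes at offsets 8..9: 93 DE.
Big-endian stores the most-significant byte at the lowest address.
The bytes are already most-significant first: 0x93DE.
0x93DE = 37854.

37854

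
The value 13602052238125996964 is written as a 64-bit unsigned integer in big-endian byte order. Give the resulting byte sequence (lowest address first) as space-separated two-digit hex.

13602052238125996964 in hexadecimal, padded to 64 bits, is 0xBCC432719DCE9BA4.
Split into bytes (most-significant first): BC C4 32 71 9D CE 9B A4.
Big-endian stores the most-significant byte at the lowest address.
So the memory order matches the most-significant-first order: BC C4 32 71 9D CE 9B A4.

BC C4 32 71 9D CE 9B A4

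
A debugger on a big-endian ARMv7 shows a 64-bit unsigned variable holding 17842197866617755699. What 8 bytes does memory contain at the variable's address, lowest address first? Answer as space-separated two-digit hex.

17842197866617755699 in hexadecimal, padded to 64 bits, is 0xF79C386D7BFBD833.
Split into bytes (most-significant first): F7 9C 38 6D 7B FB D8 33.
In big-endian order the high byte comes first in memory.
So the memory order matches the most-significant-first order: F7 9C 38 6D 7B FB D8 33.

F7 9C 38 6D 7B FB D8 33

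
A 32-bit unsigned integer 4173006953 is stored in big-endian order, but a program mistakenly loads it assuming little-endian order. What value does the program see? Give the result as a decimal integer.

1762180088

4173006953 in 32-bit hexadecimal is 0xF8BB0869.
Stored big-endian, the bytes at ascending addresses are F8 BB 08 69.
Read back as little-endian, the first byte is least significant, giving 0x6908BBF8.
0x6908BBF8 = 1762180088.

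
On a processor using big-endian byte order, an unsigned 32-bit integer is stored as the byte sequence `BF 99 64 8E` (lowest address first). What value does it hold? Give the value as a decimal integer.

Big-endian: lowest address holds the most-significant byte.
The bytes are already most-significant first: 0xBF99648E.
0xBF99648E = 3214501006.

3214501006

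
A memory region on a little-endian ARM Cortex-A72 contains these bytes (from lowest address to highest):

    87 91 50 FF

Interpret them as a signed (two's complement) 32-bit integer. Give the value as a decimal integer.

Little-endian stores the least-significant byte at the lowest address.
Reassemble most-significant byte first: FF 50 91 87 → 0xFF509187.
Top bit is set, so as a signed 32-bit value this is 0xFF509187 − 2^32 = -11497081.

-11497081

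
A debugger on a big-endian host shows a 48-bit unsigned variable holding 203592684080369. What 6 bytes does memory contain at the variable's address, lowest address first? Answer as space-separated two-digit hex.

203592684080369 in hexadecimal, padded to 48 bits, is 0xB92A9D9D0CF1.
Split into bytes (most-significant first): B9 2A 9D 9D 0C F1.
Big-endian: lowest address holds the most-significant byte.
So the memory order matches the most-significant-first order: B9 2A 9D 9D 0C F1.

B9 2A 9D 9D 0C F1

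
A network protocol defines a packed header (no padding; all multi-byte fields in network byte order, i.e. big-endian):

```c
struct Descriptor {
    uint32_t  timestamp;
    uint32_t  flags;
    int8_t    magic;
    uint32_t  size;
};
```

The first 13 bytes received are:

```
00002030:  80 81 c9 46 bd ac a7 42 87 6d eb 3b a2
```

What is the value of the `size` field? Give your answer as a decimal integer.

`size` follows `timestamp` (4 B), `flags` (4 B), `magic` (1 B), so it starts at offset 4 + 4 + 1 = 9 and occupies 4 bytes.
Bytes at offsets 9..12: 6D EB 3B A2.
Big-endian: lowest address holds the most-significant byte.
The bytes are already most-significant first: 0x6DEB3BA2.
0x6DEB3BA2 = 1844132770.

1844132770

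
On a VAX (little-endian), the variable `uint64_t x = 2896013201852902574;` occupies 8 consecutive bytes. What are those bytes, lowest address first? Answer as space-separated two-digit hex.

2896013201852902574 in hexadecimal, padded to 64 bits, is 0x2830B4A9D148ACAE.
Split into bytes (most-significant first): 28 30 B4 A9 D1 48 AC AE.
In little-endian order the low byte comes first in memory.
So at ascending addresses the bytes are AE AC 48 D1 A9 B4 30 28.

AE AC 48 D1 A9 B4 30 28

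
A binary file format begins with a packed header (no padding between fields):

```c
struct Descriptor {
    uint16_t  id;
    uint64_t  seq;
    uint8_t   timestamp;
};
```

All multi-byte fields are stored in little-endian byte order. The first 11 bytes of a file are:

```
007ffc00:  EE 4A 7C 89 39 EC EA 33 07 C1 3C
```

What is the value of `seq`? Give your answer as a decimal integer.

13909143058235623804

`seq` follows `id` (2 bytes), so it starts at byte offset 2 and occupies 8 bytes.
Bytes at offsets 2..9: 7C 89 39 EC EA 33 07 C1.
Little-endian: lowest address holds the least-significant byte.
Reassemble most-significant byte first: C1 07 33 EA EC 39 89 7C → 0xC10733EAEC39897C.
0xC10733EAEC39897C = 13909143058235623804.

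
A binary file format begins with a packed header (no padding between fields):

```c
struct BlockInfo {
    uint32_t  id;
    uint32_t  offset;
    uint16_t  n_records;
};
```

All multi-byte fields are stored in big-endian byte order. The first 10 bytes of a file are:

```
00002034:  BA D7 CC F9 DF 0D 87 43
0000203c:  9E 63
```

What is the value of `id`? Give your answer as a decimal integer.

3134704889

`id` is the first field, at byte offset 0, occupying 4 bytes.
Bytes at offsets 0..3: BA D7 CC F9.
Big-endian: lowest address holds the most-significant byte.
The bytes are already most-significant first: 0xBAD7CCF9.
0xBAD7CCF9 = 3134704889.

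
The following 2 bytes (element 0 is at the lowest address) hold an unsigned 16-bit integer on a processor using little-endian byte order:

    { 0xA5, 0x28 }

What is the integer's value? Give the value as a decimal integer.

10405

In little-endian order the low byte comes first in memory.
Reassemble most-significant byte first: 28 A5 → 0x28A5.
0x28A5 = 10405.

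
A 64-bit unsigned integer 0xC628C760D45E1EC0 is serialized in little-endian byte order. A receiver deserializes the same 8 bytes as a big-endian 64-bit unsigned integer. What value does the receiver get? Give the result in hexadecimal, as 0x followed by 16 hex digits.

Stored little-endian, the bytes at ascending addresses are C0 1E 5E D4 60 C7 28 C6.
Read back as big-endian, the last byte is least significant, giving 0xC01E5ED460C728C6.

0xC01E5ED460C728C6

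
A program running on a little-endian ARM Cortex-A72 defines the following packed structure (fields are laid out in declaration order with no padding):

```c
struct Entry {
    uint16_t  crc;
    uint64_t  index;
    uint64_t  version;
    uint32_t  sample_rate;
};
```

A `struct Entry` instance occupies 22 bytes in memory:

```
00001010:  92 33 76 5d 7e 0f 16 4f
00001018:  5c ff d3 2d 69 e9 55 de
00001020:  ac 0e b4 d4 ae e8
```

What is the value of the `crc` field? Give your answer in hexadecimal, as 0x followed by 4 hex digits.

`crc` is the first field, at byte offset 0, occupying 2 bytes.
Bytes at offsets 0..1: 92 33.
In little-endian order the low byte comes first in memory.
Reassemble most-significant byte first: 33 92 → 0x3392.

0x3392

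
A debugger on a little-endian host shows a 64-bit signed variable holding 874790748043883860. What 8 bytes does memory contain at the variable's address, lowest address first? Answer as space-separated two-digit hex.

54 35 F4 ED 8C E1 23 0C

874790748043883860 in hexadecimal, padded to 64 bits, is 0x0C23E18CEDF43554.
Split into bytes (most-significant first): 0C 23 E1 8C ED F4 35 54.
In little-endian order the low byte comes first in memory.
So at ascending addresses the bytes are 54 35 F4 ED 8C E1 23 0C.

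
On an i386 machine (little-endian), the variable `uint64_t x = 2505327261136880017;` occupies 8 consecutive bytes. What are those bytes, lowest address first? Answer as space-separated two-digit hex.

91 81 2A C6 DE B5 C4 22

2505327261136880017 in hexadecimal, padded to 64 bits, is 0x22C4B5DEC62A8191.
Split into bytes (most-significant first): 22 C4 B5 DE C6 2A 81 91.
Little-endian stores the least-significant byte at the lowest address.
So at ascending addresses the bytes are 91 81 2A C6 DE B5 C4 22.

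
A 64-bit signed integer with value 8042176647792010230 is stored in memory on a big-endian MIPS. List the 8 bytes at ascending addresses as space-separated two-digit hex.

6F 9B 8D 0D 48 95 A3 F6

8042176647792010230 in hexadecimal, padded to 64 bits, is 0x6F9B8D0D4895A3F6.
Split into bytes (most-significant first): 6F 9B 8D 0D 48 95 A3 F6.
Big-endian: lowest address holds the most-significant byte.
So the memory order matches the most-significant-first order: 6F 9B 8D 0D 48 95 A3 F6.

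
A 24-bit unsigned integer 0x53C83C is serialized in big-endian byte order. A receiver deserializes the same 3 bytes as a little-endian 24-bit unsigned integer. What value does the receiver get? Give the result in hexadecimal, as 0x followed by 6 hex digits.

Stored big-endian, the bytes at ascending addresses are 53 C8 3C.
Read back as little-endian, the first byte is least significant, giving 0x3CC853.

0x3CC853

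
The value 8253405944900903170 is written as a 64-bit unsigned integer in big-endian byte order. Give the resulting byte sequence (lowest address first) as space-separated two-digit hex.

8253405944900903170 in hexadecimal, padded to 64 bits, is 0x7289FCFA7CEA6102.
Split into bytes (most-significant first): 72 89 FC FA 7C EA 61 02.
In big-endian order the high byte comes first in memory.
So the memory order matches the most-significant-first order: 72 89 FC FA 7C EA 61 02.

72 89 FC FA 7C EA 61 02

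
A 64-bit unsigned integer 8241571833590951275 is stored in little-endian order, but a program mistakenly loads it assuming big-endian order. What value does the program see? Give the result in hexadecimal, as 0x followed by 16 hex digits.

0x6BAD0DBCEAF15F72

8241571833590951275 in 64-bit hexadecimal is 0x725FF1EABC0DAD6B.
Stored little-endian, the bytes at ascending addresses are 6B AD 0D BC EA F1 5F 72.
Read back as big-endian, the last byte is least significant, giving 0x6BAD0DBCEAF15F72.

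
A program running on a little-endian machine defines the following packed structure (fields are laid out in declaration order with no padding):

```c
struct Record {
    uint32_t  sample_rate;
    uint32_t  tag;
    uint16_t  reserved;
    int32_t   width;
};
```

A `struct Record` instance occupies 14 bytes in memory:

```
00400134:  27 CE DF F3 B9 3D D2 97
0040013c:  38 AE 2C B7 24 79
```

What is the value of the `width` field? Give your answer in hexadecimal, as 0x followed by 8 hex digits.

0x7924B72C

`width` follows `sample_rate` (4 B), `tag` (4 B), `reserved` (2 B), so it starts at offset 4 + 4 + 2 = 10 and occupies 4 bytes.
Bytes at offsets 10..13: 2C B7 24 79.
Little-endian stores the least-significant byte at the lowest address.
Reassemble most-significant byte first: 79 24 B7 2C → 0x7924B72C.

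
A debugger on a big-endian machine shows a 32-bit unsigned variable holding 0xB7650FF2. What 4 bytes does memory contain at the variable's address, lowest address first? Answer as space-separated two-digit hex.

Split into bytes (most-significant first): B7 65 0F F2.
In big-endian order the high byte comes first in memory.
So the memory order matches the most-significant-first order: B7 65 0F F2.

B7 65 0F F2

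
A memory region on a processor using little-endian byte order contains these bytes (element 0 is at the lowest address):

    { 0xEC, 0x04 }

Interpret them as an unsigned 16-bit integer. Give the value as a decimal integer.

1260

In little-endian order the low byte comes first in memory.
Reassemble most-significant byte first: 04 EC → 0x04EC.
0x04EC = 1260.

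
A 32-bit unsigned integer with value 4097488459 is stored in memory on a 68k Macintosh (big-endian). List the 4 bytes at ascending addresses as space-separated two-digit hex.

4097488459 in hexadecimal, padded to 32 bits, is 0xF43AB64B.
Split into bytes (most-significant first): F4 3A B6 4B.
Big-endian stores the most-significant byte at the lowest address.
So the memory order matches the most-significant-first order: F4 3A B6 4B.

F4 3A B6 4B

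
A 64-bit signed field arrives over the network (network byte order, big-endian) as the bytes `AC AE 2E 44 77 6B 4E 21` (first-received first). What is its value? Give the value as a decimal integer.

Big-endian stores the most-significant byte at the lowest address.
The bytes are already most-significant first: 0xACAE2E44776B4E21.
Top bit is set, so as a signed 64-bit value this is 0xACAE2E44776B4E21 − 2^64 = -6003810381642117599.

-6003810381642117599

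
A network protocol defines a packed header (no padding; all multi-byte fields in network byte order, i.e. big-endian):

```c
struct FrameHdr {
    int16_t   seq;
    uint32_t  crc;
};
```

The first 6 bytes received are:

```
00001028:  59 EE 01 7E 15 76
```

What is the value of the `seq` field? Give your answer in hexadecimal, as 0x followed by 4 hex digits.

`seq` is the first field, at byte offset 0, occupying 2 bytes.
Bytes at offsets 0..1: 59 EE.
Big-endian stores the most-significant byte at the lowest address.
The bytes are already most-significant first: 0x59EE.

0x59EE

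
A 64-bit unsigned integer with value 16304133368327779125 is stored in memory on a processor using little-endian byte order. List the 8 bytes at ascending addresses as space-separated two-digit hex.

16304133368327779125 in hexadecimal, padded to 64 bits, is 0xE243EAEA5DC53335.
Split into bytes (most-significant first): E2 43 EA EA 5D C5 33 35.
In little-endian order the low byte comes first in memory.
So at ascending addresses the bytes are 35 33 C5 5D EA EA 43 E2.

35 33 C5 5D EA EA 43 E2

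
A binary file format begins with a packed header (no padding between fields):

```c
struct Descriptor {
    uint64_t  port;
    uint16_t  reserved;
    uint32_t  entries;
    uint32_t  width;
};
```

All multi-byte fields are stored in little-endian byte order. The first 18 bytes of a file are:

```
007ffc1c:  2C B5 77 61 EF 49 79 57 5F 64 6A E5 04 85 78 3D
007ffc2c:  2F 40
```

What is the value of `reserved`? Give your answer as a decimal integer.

`reserved` follows `port` (8 bytes), so it starts at byte offset 8 and occupies 2 bytes.
Bytes at offsets 8..9: 5F 64.
Little-endian: lowest address holds the least-significant byte.
Reassemble most-significant byte first: 64 5F → 0x645F.
0x645F = 25695.

25695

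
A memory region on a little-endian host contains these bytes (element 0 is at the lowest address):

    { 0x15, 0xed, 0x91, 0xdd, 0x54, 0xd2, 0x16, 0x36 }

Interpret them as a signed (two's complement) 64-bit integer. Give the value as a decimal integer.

3897533789472156949

Little-endian: lowest address holds the least-significant byte.
Reassemble most-significant byte first: 36 16 D2 54 DD 91 ED 15 → 0x3616D254DD91ED15.
0x3616D254DD91ED15 = 3897533789472156949.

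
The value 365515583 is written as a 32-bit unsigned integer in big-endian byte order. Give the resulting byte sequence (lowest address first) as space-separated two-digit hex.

15 C9 53 3F

365515583 in hexadecimal, padded to 32 bits, is 0x15C9533F.
Split into bytes (most-significant first): 15 C9 53 3F.
Big-endian: lowest address holds the most-significant byte.
So the memory order matches the most-significant-first order: 15 C9 53 3F.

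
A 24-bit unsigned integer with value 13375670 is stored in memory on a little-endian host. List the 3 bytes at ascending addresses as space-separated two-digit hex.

B6 18 CC

13375670 in hexadecimal, padded to 24 bits, is 0xCC18B6.
Split into bytes (most-significant first): CC 18 B6.
Little-endian stores the least-significant byte at the lowest address.
So at ascending addresses the bytes are B6 18 CC.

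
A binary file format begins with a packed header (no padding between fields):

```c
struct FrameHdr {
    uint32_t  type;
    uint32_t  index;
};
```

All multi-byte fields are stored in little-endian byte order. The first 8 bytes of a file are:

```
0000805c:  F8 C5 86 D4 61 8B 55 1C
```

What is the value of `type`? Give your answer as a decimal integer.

`type` is the first field, at byte offset 0, occupying 4 bytes.
Bytes at offsets 0..3: F8 C5 86 D4.
In little-endian order the low byte comes first in memory.
Reassemble most-significant byte first: D4 86 C5 F8 → 0xD486C5F8.
0xD486C5F8 = 3565602296.

3565602296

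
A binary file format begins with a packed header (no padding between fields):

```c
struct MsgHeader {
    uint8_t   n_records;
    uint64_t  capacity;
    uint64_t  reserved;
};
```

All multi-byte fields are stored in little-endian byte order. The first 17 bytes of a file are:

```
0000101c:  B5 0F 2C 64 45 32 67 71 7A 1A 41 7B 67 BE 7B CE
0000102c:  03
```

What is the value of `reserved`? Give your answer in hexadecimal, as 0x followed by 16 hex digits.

`reserved` follows `n_records` (1 B), `capacity` (8 B), so it starts at offset 1 + 8 = 9 and occupies 8 bytes.
Bytes at offsets 9..16: 1A 41 7B 67 BE 7B CE 03.
Little-endian: lowest address holds the least-significant byte.
Reassemble most-significant byte first: 03 CE 7B BE 67 7B 41 1A → 0x03CE7BBE677B411A.

0x03CE7BBE677B411A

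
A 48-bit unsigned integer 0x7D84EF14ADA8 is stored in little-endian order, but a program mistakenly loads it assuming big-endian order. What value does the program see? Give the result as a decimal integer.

185461334049917

Stored little-endian, the bytes at ascending addresses are A8 AD 14 EF 84 7D.
Read back as big-endian, the last byte is least significant, giving 0xA8AD14EF847D.
0xA8AD14EF847D = 185461334049917.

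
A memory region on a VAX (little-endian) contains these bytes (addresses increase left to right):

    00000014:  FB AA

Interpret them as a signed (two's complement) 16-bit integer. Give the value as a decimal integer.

-21765

In little-endian order the low byte comes first in memory.
Reassemble most-significant byte first: AA FB → 0xAAFB.
Top bit is set, so as a signed 16-bit value this is 0xAAFB − 2^16 = -21765.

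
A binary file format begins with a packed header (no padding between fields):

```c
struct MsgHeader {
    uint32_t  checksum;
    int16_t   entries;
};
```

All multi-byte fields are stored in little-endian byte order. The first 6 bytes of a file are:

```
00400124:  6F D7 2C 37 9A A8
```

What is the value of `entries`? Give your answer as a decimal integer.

-22374

`entries` follows `checksum` (4 bytes), so it starts at byte offset 4 and occupies 2 bytes.
Bytes at offsets 4..5: 9A A8.
Little-endian: lowest address holds the least-significant byte.
Reassemble most-significant byte first: A8 9A → 0xA89A.
Top bit is set, so as a signed 16-bit value this is 0xA89A − 2^16 = -22374.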